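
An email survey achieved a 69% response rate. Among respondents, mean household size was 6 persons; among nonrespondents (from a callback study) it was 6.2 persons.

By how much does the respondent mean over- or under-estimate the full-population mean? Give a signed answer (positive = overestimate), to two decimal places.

-0.06

Nonresponse fraction = 1 − 0.69 = 0.31.
Bias = (nonresponse fraction) × (respondent mean − nonrespondent mean)
     = 0.31 × (6 − 6.2) = 0.31 × -0.2 = -0.062.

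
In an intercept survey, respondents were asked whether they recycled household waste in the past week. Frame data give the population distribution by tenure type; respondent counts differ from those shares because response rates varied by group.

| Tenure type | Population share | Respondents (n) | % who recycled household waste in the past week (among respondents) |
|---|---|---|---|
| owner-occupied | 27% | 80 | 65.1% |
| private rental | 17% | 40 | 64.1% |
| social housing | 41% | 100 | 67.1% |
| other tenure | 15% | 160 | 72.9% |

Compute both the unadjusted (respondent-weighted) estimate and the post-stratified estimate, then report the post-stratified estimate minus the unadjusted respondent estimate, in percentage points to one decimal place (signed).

-1.9 percentage points

Without adjustment, the pooled respondent share is:
  (80/380)×65.1 + (40/380)×64.1 + (100/380)×67.1 + (160/380)×72.9 = 68.8053%
Post-stratified estimate weights by population shares:
  0.27×65.1 + 0.17×64.1 + 0.41×67.1 + 0.15×72.9 = 66.92%
Difference = 66.92 − 68.8053 = -1.8853 pp.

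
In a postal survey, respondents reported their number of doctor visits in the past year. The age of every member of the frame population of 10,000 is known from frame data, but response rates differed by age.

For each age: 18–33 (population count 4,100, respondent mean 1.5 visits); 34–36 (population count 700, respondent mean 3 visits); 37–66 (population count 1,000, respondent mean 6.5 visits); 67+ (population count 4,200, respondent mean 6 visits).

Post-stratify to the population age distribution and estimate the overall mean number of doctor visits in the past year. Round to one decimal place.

Reweight to the known age distribution:
  18–33: (4,100/10,000) × 1.5 = 0.615
  34–36: (700/10,000) × 3 = 0.21
  37–66: (1,000/10,000) × 6.5 = 0.65
  67+: (4,200/10,000) × 6 = 2.52
Post-stratified estimate = 3.995 → 4.0.

4.0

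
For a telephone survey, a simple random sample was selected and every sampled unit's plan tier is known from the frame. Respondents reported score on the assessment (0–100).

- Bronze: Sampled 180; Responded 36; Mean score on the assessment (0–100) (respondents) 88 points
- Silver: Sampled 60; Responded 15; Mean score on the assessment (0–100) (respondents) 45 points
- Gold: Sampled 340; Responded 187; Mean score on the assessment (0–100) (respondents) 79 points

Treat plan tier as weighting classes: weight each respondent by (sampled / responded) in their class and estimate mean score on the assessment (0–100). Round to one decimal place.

Class response rates: Bronze 36/180 = 20%, Silver 15/60 = 25%, Gold 187/340 = 55%.
Inverse-response-rate weighting restores each class to its sampled count, so class totals weight by n_sampled:
  Bronze: 180 × 88 = 15,840
  Silver: 60 × 45 = 2700
  Gold: 340 × 79 = 26,860
Adjusted estimate = 45,400 / 580 = 78.2759 → 78.3.

78.3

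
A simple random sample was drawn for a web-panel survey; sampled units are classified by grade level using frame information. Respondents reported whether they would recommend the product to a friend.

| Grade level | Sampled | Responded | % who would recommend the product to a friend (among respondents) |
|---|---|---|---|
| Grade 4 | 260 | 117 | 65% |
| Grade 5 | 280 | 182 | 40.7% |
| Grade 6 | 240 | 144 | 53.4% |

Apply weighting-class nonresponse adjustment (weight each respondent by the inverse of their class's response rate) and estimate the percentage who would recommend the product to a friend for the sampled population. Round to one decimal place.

Class response rates: Grade 4 117/260 = 45%, Grade 5 182/280 = 65%, Grade 6 144/240 = 60%.
Inverse-response-rate weighting restores each class to its sampled count, so class totals weight by n_sampled:
  Grade 4: 260 × 65 = 16,900
  Grade 5: 280 × 40.7 = 11,396
  Grade 6: 240 × 53.4 = 12,816
Adjusted estimate = 41,112 / 780 = 52.7077 → 52.7%.

52.7%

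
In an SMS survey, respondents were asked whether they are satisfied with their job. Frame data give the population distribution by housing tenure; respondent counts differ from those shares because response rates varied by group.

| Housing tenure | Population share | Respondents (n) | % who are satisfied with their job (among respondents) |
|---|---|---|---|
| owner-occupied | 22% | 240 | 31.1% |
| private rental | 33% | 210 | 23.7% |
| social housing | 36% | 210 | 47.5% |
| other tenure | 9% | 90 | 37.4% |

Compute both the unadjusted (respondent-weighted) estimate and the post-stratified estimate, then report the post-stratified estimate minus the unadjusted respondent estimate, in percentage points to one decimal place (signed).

+0.8 percentage points

Unadjusted (pooled respondent) estimate weights by respondent counts:
  (240/750)×31.1 + (210/750)×23.7 + (210/750)×47.5 + (90/750)×37.4 = 34.376%
Post-stratifying to population shares instead:
  0.22×31.1 + 0.33×23.7 + 0.36×47.5 + 0.09×37.4 = 35.129%
Difference = 35.129 − 34.376 = 0.753 pp.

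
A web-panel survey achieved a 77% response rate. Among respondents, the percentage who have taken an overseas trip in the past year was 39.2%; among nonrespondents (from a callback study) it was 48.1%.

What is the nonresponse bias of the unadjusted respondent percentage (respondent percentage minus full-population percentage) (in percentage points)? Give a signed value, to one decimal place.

-2.0 percentage points

Nonresponse fraction = 1 − 0.77 = 0.23.
Bias = (nonresponse fraction) × (respondent percentage − nonrespondent percentage)
     = 0.23 × (39.2 − 48.1) = 0.23 × -8.9 = -2.047.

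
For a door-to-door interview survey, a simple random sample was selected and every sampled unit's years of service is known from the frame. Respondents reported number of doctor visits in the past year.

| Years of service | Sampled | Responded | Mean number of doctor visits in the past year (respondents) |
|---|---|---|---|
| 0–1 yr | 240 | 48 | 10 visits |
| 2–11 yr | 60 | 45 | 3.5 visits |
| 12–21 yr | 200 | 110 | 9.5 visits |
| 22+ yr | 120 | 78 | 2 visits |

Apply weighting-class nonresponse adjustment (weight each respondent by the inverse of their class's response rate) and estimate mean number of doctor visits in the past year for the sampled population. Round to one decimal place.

7.7

Response rates by class: 0–1 yr 48/240 = 20%, 2–11 yr 45/60 = 75%, 12–21 yr 110/200 = 55%, 22+ yr 78/120 = 65%.
With weight = n_sampled/n_responded per class, the weighted class total is n_sampled:
  0–1 yr: 240 × 10 = 2400
  2–11 yr: 60 × 3.5 = 210
  12–21 yr: 200 × 9.5 = 1900
  22+ yr: 120 × 2 = 240
Adjusted estimate = 4750 / 620 = 7.66129 → 7.7.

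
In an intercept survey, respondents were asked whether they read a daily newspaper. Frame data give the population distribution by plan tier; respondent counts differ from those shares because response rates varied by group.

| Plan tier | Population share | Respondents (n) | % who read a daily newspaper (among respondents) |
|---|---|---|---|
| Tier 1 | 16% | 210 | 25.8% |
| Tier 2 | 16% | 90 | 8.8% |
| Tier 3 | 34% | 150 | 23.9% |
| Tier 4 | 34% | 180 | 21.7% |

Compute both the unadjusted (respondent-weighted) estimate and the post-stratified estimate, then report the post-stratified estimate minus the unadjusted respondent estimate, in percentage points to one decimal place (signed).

-0.7 percentage points

Without adjustment, the pooled respondent share is:
  (210/630)×25.8 + (90/630)×8.8 + (150/630)×23.9 + (180/630)×21.7 = 21.7476%
Post-stratified estimate weights by population shares:
  0.16×25.8 + 0.16×8.8 + 0.34×23.9 + 0.34×21.7 = 21.04%
Difference = 21.04 − 21.7476 = -0.7076 pp.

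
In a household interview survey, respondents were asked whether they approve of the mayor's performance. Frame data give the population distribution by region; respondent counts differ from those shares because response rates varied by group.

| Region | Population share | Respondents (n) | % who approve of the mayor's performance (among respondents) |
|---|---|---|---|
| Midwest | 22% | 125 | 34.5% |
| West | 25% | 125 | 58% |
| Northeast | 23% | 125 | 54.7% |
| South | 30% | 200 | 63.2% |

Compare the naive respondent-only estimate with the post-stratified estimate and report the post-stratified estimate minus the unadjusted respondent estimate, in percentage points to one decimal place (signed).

Without adjustment, the pooled respondent share is:
  (125/575)×34.5 + (125/575)×58 + (125/575)×54.7 + (200/575)×63.2 = 53.9826%
Post-stratified estimate weights by population shares:
  0.22×34.5 + 0.25×58 + 0.23×54.7 + 0.3×63.2 = 53.631%
Difference = 53.631 − 53.9826 = -0.3516 pp.

-0.4 percentage points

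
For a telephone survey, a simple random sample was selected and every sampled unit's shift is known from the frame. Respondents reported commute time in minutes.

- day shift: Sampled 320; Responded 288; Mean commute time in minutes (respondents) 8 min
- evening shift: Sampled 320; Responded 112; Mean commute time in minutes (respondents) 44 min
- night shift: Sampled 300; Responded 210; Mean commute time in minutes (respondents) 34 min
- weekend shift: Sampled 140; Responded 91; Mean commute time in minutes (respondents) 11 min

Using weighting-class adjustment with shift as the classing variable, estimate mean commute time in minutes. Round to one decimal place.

26.3

Response rates by class: day shift 288/320 = 90%, evening shift 112/320 = 35%, night shift 210/300 = 70%, weekend shift 91/140 = 65%.
Weighting each respondent by the inverse class response rate inflates each class back to its sampled size, so the class weight is n_sampled:
  day shift: 320 × 8 = 2560
  evening shift: 320 × 44 = 14,080
  night shift: 300 × 34 = 10,200
  weekend shift: 140 × 11 = 1540
Adjusted estimate = 28,380 / 1,080 = 26.2778 → 26.3.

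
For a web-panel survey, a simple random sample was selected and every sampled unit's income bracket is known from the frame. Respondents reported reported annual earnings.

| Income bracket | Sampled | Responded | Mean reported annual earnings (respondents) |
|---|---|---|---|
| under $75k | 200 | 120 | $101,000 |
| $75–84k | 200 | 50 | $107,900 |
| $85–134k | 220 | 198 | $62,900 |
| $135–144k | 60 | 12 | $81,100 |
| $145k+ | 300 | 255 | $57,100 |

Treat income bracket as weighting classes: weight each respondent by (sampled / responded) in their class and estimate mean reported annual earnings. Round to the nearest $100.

$79,200

Response rates by class: under $75k 120/200 = 60%, $75–84k 50/200 = 25%, $85–134k 198/220 = 90%, $135–144k 12/60 = 20%, $145k+ 255/300 = 85%.
Inverse-response-rate weighting restores each class to its sampled count, so class totals weight by n_sampled:
  under $75k: 200 × 101,000 = 20,200,000
  $75–84k: 200 × 107,900 = 21,580,000
  $85–134k: 220 × 62,900 = 13,838,000
  $135–144k: 60 × 81,100 = 4,866,000
  $145k+: 300 × 57,100 = 17,130,000
Adjusted estimate = 77,614,000 / 980 = 79198 → $79,200.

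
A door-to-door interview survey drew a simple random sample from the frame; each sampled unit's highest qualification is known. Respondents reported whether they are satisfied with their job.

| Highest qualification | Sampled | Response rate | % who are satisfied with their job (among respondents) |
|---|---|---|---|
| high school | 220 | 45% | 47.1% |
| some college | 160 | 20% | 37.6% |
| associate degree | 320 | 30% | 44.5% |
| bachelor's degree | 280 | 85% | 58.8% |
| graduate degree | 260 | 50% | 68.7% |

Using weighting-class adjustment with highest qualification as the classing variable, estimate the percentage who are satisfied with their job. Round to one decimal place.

52.4%

Each respondent's weight = sampled/responded in their class; summing within a class gives n_sampled, so:
  high school: 220 × 47.1 = 10,362
  some college: 160 × 37.6 = 6016
  associate degree: 320 × 44.5 = 14,240
  bachelor's degree: 280 × 58.8 = 16,464
  graduate degree: 260 × 68.7 = 17,862
Adjusted estimate = 64,944 / 1,240 = 52.3742 → 52.4%.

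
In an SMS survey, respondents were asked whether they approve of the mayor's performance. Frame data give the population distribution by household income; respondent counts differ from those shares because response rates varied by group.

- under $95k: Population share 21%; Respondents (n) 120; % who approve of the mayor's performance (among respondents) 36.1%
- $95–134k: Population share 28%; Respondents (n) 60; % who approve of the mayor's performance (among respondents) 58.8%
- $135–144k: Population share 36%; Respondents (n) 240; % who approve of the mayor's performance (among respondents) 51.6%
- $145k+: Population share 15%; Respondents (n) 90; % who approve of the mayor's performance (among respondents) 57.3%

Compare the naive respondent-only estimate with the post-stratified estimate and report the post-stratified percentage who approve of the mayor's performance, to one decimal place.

Unadjusted (pooled respondent) estimate weights by respondent counts:
  (120/510)×36.1 + (60/510)×58.8 + (240/510)×51.6 + (90/510)×57.3 = 49.8059%
Post-stratified estimate weights by population shares:
  0.21×36.1 + 0.28×58.8 + 0.36×51.6 + 0.15×57.3 = 51.216%

51.2%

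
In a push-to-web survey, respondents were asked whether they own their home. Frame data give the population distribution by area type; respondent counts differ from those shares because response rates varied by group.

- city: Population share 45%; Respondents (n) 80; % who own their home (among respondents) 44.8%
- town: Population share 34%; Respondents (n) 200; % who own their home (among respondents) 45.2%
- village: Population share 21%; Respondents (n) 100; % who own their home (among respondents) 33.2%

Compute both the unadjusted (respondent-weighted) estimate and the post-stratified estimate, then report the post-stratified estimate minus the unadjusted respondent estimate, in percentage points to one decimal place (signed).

Without adjustment, the pooled respondent share is:
  (80/380)×44.8 + (200/380)×45.2 + (100/380)×33.2 = 41.9579%
Reweighting by population area type shares:
  0.45×44.8 + 0.34×45.2 + 0.21×33.2 = 42.5%
Difference = 42.5 − 41.9579 = 0.5421 pp.

+0.5 percentage points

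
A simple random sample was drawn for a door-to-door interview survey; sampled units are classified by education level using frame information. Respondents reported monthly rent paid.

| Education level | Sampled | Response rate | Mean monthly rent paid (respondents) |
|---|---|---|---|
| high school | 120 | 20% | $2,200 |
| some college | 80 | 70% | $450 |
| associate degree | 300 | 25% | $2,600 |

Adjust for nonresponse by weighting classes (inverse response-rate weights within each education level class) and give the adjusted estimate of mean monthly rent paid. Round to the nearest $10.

Weighting each respondent by the inverse class response rate inflates each class back to its sampled size, so the class weight is n_sampled:
  high school: 120 × 2200 = 264,000
  some college: 80 × 450 = 36,000
  associate degree: 300 × 2600 = 780,000
Adjusted estimate = 1,080,000 / 500 = 2160 → $2,160.

$2,160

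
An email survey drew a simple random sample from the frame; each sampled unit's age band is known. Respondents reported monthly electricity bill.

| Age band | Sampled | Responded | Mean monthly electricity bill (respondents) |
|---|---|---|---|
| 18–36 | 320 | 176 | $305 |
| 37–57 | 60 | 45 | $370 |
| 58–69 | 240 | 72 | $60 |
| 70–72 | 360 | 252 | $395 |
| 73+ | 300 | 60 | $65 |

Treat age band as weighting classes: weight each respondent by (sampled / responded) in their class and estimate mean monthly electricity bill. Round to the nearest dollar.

Response rates by class: 18–36 176/320 = 55%, 37–57 45/60 = 75%, 58–69 72/240 = 30%, 70–72 252/360 = 70%, 73+ 60/300 = 20%.
Each respondent's weight = sampled/responded in their class; summing within a class gives n_sampled, so:
  18–36: 320 × 305 = 97,600
  37–57: 60 × 370 = 22,200
  58–69: 240 × 60 = 14,400
  70–72: 360 × 395 = 142,200
  73+: 300 × 65 = 19,500
Adjusted estimate = 295,900 / 1,280 = 231.172 → $231.

$231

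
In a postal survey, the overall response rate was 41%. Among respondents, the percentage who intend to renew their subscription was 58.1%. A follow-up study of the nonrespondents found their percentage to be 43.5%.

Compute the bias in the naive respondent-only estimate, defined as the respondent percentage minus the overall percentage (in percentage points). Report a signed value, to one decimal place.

Nonresponse fraction = 1 − 0.41 = 0.59.
Bias = (nonresponse fraction) × (respondent percentage − nonrespondent percentage)
     = 0.59 × (58.1 − 43.5) = 0.59 × 14.6 = 8.614.

+8.6 percentage points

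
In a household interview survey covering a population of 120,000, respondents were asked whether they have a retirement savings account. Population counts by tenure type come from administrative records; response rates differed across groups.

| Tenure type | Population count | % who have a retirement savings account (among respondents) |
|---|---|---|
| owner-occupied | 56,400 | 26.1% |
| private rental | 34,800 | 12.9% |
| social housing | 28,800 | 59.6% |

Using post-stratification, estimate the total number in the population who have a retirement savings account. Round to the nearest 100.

36,400

Estimated count per cell = population count × respondent percentage:
  owner-occupied: 56,400 × 26.1% = 14720.4
  private rental: 34,800 × 12.9% = 4489.2
  social housing: 28,800 × 59.6% = 17164.8
Estimated total = 36374.4 → 36,400.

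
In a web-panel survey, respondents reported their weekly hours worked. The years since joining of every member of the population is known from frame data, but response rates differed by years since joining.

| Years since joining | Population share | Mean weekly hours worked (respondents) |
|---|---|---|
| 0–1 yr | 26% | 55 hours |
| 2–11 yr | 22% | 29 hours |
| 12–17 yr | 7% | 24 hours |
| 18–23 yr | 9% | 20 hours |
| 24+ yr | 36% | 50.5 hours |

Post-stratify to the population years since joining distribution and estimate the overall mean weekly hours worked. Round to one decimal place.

Reweight to the known years since joining distribution:
  0–1 yr: 0.26 × 55 = 14.3
  2–11 yr: 0.22 × 29 = 6.38
  12–17 yr: 0.07 × 24 = 1.68
  18–23 yr: 0.09 × 20 = 1.8
  24+ yr: 0.36 × 50.5 = 18.18
Post-stratified estimate = 42.34 → 42.3.

42.3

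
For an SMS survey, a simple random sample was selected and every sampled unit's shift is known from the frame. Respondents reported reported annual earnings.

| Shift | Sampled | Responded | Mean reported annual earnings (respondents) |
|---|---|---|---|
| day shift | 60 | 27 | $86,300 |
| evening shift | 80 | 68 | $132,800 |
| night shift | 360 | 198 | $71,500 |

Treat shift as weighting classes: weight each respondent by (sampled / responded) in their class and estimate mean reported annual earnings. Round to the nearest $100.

Response rates by class: day shift 27/60 = 45%, evening shift 68/80 = 85%, night shift 198/360 = 55%.
Inverse-response-rate weighting restores each class to its sampled count, so class totals weight by n_sampled:
  day shift: 60 × 86,300 = 5,178,000
  evening shift: 80 × 132,800 = 10,624,000
  night shift: 360 × 71,500 = 25,740,000
Adjusted estimate = 41,542,000 / 500 = 83,084 → $83,100.

$83,100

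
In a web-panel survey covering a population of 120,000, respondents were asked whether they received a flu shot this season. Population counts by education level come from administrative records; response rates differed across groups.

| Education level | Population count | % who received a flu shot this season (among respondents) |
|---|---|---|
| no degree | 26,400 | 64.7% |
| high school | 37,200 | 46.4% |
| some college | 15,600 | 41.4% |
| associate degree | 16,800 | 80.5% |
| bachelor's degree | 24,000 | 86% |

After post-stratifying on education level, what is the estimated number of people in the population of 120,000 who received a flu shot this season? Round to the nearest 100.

75,000

Apply each group's respondent rate to its population count:
  no degree: 26,400 × 64.7% = 17080.8
  high school: 37,200 × 46.4% = 17260.8
  some college: 15,600 × 41.4% = 6458.4
  associate degree: 16,800 × 80.5% = 13,524
  bachelor's degree: 24,000 × 86% = 20,640
Estimated total = 74,964 → 75,000.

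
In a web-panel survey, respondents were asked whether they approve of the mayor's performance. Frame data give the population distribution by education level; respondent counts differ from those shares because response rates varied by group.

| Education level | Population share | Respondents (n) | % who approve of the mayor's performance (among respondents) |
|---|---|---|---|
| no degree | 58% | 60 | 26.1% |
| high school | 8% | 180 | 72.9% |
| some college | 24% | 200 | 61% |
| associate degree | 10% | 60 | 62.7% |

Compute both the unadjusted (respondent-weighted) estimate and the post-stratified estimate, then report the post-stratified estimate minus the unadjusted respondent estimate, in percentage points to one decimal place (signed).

-19.4 percentage points

Without adjustment, the pooled respondent share is:
  (60/500)×26.1 + (180/500)×72.9 + (200/500)×61 + (60/500)×62.7 = 61.3%
Post-stratified estimate weights by population shares:
  0.58×26.1 + 0.08×72.9 + 0.24×61 + 0.1×62.7 = 41.88%
Difference = 41.88 − 61.3 = -19.42 pp.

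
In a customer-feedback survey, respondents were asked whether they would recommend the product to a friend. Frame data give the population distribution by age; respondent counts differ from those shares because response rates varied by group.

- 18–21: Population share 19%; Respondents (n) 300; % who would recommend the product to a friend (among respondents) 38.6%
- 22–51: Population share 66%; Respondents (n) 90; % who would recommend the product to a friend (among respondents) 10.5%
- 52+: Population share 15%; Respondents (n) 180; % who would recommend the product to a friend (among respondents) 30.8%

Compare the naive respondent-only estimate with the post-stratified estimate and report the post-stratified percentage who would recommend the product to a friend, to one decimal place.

18.9%

Unadjusted (pooled respondent) estimate weights by respondent counts:
  (300/570)×38.6 + (90/570)×10.5 + (180/570)×30.8 = 31.7%
Post-stratifying to population shares instead:
  0.19×38.6 + 0.66×10.5 + 0.15×30.8 = 18.884%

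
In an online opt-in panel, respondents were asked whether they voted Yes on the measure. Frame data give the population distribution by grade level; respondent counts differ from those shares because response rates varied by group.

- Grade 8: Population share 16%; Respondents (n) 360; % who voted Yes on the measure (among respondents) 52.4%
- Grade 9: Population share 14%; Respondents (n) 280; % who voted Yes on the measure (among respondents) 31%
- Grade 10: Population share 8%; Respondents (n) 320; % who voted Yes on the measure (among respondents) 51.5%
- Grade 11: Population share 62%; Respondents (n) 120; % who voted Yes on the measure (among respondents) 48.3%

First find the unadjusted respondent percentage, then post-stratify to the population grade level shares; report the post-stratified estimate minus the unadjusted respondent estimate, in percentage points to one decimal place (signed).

+0.7 percentage points

Naive respondent-only estimate (weights = respondent counts):
  (360/1080)×52.4 + (280/1080)×31 + (320/1080)×51.5 + (120/1080)×48.3 = 46.1296%
Post-stratifying to population shares instead:
  0.16×52.4 + 0.14×31 + 0.08×51.5 + 0.62×48.3 = 46.79%
Difference = 46.79 − 46.1296 = 0.6604 pp.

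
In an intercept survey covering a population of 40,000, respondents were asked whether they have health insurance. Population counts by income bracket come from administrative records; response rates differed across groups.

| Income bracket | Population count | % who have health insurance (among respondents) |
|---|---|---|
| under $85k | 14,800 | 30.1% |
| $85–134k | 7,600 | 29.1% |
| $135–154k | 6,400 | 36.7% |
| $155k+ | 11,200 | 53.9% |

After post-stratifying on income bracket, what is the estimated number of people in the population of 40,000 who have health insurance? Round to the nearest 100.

15,100

Apply each group's respondent rate to its population count:
  under $85k: 14,800 × 30.1% = 4454.8
  $85–134k: 7,600 × 29.1% = 2211.6
  $135–154k: 6,400 × 36.7% = 2348.8
  $155k+: 11,200 × 53.9% = 6036.8
Estimated total = 15,052 → 15,100.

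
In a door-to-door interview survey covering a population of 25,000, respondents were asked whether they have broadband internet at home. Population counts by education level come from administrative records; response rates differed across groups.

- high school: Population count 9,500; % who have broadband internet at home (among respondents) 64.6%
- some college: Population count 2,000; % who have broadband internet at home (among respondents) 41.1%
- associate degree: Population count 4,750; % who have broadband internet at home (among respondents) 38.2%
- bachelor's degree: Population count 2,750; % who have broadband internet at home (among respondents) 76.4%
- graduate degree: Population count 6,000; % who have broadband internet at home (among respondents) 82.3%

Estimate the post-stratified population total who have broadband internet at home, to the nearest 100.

15,800

Each cell contributes its population count × the respondent rate:
  high school: 9,500 × 64.6% = 6137
  some college: 2,000 × 41.1% = 822
  associate degree: 4,750 × 38.2% = 1814.5
  bachelor's degree: 2,750 × 76.4% = 2101
  graduate degree: 6,000 × 82.3% = 4938
Estimated total = 15812.5 → 15,800.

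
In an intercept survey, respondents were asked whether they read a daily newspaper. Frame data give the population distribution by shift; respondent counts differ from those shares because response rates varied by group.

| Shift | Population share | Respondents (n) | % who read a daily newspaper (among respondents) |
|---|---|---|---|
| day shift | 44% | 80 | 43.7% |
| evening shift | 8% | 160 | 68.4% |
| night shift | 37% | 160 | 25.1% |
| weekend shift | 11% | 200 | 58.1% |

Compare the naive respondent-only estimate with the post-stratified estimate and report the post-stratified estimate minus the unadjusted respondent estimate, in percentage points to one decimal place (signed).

Without adjustment, the pooled respondent share is:
  (80/600)×43.7 + (160/600)×68.4 + (160/600)×25.1 + (200/600)×58.1 = 50.1267%
Reweighting by population shift shares:
  0.44×43.7 + 0.08×68.4 + 0.37×25.1 + 0.11×58.1 = 40.378%
Difference = 40.378 − 50.1267 = -9.7487 pp.

-9.7 percentage points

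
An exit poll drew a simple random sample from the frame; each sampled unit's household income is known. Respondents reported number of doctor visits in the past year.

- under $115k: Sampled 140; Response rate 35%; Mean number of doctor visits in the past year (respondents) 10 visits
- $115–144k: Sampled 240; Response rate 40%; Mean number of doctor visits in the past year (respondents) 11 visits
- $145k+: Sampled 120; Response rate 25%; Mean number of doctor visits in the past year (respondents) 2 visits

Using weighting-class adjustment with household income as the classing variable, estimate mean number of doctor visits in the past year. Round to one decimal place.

8.6

Weighting each respondent by the inverse class response rate inflates each class back to its sampled size, so the class weight is n_sampled:
  under $115k: 140 × 10 = 1400
  $115–144k: 240 × 11 = 2640
  $145k+: 120 × 2 = 240
Adjusted estimate = 4280 / 500 = 8.56 → 8.6.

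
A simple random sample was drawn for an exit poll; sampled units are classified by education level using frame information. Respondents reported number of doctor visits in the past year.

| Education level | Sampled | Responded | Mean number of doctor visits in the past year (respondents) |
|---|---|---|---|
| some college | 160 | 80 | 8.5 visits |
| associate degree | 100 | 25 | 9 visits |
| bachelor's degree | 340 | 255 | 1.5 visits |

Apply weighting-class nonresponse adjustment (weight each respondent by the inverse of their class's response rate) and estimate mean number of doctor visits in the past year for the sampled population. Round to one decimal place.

4.6

Class response rates: some college 80/160 = 50%, associate degree 25/100 = 25%, bachelor's degree 255/340 = 75%.
With weight = n_sampled/n_responded per class, the weighted class total is n_sampled:
  some college: 160 × 8.5 = 1360
  associate degree: 100 × 9 = 900
  bachelor's degree: 340 × 1.5 = 510
Adjusted estimate = 2770 / 600 = 4.61667 → 4.6.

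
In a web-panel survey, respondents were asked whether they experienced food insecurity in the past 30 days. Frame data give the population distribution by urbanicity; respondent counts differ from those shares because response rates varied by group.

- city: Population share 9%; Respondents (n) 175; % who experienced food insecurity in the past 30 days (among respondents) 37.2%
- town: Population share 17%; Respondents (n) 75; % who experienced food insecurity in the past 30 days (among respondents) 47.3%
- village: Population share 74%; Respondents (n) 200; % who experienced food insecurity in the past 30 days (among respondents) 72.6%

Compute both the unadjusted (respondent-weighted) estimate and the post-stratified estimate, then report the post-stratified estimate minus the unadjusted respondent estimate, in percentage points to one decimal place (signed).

Without adjustment, the pooled respondent share is:
  (175/450)×37.2 + (75/450)×47.3 + (200/450)×72.6 = 54.6167%
Reweighting by population urbanicity shares:
  0.09×37.2 + 0.17×47.3 + 0.74×72.6 = 65.113%
Difference = 65.113 − 54.6167 = 10.4963 pp.

+10.5 percentage points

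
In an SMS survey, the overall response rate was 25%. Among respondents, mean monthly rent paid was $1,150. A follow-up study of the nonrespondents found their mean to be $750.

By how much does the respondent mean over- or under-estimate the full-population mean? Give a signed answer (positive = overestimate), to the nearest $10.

+$300

Nonresponse fraction = 1 − 0.25 = 0.75.
Bias = (nonresponse fraction) × (respondent mean − nonrespondent mean)
     = 0.75 × (1150 − 750) = 0.75 × 400 = 300.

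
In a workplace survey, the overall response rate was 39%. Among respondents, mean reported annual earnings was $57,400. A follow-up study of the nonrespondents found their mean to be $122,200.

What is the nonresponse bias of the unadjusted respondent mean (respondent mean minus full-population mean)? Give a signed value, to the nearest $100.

-$39,500

Nonresponse fraction = 1 − 0.39 = 0.61.
Bias = (nonresponse fraction) × (respondent mean − nonrespondent mean)
     = 0.61 × (57,400 − 122,200) = 0.61 × -64,800 = -39,528.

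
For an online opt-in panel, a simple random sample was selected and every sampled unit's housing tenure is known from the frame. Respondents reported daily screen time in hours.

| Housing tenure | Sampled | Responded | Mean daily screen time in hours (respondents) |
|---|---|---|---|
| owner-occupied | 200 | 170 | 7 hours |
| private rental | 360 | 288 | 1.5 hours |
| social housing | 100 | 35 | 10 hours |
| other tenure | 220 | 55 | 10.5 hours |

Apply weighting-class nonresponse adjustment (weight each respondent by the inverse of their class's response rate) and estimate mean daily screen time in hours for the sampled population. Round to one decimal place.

6.0

Class response rates: owner-occupied 170/200 = 85%, private rental 288/360 = 80%, social housing 35/100 = 35%, other tenure 55/220 = 25%.
Each respondent's weight = sampled/responded in their class; summing within a class gives n_sampled, so:
  owner-occupied: 200 × 7 = 1400
  private rental: 360 × 1.5 = 540
  social housing: 100 × 10 = 1000
  other tenure: 220 × 10.5 = 2310
Adjusted estimate = 5250 / 880 = 5.96591 → 6.0.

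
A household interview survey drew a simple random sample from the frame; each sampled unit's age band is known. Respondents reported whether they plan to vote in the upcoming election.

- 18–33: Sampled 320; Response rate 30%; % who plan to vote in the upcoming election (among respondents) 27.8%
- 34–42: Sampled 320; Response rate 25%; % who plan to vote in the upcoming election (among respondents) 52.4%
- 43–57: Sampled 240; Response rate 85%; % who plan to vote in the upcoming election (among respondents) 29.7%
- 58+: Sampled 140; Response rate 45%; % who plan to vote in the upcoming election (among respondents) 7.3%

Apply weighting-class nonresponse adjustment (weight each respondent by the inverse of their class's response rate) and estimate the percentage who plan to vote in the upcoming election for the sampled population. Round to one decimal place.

33.2%

Inverse-response-rate weighting restores each class to its sampled count, so class totals weight by n_sampled:
  18–33: 320 × 27.8 = 8896
  34–42: 320 × 52.4 = 16,768
  43–57: 240 × 29.7 = 7128
  58+: 140 × 7.3 = 1022
Adjusted estimate = 33,814 / 1,020 = 33.151 → 33.2%.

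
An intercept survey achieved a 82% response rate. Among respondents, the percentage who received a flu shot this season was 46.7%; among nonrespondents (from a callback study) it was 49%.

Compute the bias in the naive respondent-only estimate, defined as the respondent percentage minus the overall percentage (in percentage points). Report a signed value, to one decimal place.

-0.4 percentage points

Nonresponse fraction = 1 − 0.82 = 0.18.
Bias = (nonresponse fraction) × (respondent percentage − nonrespondent percentage)
     = 0.18 × (46.7 − 49) = 0.18 × -2.3 = -0.414.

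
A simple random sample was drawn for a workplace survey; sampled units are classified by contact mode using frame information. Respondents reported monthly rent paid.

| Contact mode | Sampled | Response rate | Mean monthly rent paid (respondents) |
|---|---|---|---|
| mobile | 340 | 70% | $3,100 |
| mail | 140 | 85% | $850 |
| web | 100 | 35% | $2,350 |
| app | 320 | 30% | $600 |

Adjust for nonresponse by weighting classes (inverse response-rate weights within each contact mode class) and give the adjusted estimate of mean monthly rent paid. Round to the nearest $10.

$1,780

Each respondent's weight = sampled/responded in their class; summing within a class gives n_sampled, so:
  mobile: 340 × 3100 = 1,054,000
  mail: 140 × 850 = 119,000
  web: 100 × 2350 = 235,000
  app: 320 × 600 = 192,000
Adjusted estimate = 1,600,000 / 900 = 1777.78 → $1,780.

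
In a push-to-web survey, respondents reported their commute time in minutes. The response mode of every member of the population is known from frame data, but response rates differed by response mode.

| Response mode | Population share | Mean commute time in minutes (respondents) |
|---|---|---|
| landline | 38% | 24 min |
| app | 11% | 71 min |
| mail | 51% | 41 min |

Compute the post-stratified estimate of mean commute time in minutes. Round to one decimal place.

37.8

Each cell contributes population-share × respondent value:
  landline: 0.38 × 24 = 9.12
  app: 0.11 × 71 = 7.81
  mail: 0.51 × 41 = 20.91
Post-stratified estimate = 37.84 → 37.8.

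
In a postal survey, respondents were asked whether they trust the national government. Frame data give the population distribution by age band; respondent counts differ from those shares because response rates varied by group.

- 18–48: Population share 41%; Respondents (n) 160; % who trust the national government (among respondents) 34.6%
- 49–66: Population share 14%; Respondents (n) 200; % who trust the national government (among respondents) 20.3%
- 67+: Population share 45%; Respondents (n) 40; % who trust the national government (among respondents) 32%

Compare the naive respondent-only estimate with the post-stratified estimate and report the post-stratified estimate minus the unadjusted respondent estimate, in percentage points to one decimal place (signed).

+4.2 percentage points

Naive respondent-only estimate (weights = respondent counts):
  (160/400)×34.6 + (200/400)×20.3 + (40/400)×32 = 27.19%
Post-stratified estimate weights by population shares:
  0.41×34.6 + 0.14×20.3 + 0.45×32 = 31.428%
Difference = 31.428 − 27.19 = 4.238 pp.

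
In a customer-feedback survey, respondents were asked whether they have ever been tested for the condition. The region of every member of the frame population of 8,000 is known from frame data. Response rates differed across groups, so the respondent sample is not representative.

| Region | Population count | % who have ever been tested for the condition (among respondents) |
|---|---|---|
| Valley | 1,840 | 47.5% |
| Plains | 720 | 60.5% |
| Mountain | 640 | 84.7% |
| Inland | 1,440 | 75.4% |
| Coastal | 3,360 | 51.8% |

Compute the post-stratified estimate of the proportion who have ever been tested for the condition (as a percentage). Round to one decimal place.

Weight each group's respondent value by its population share:
  Valley: (1,840/8,000) × 47.5 = 10.925
  Plains: (720/8,000) × 60.5 = 5.445
  Mountain: (640/8,000) × 84.7 = 6.776
  Inland: (1,440/8,000) × 75.4 = 13.572
  Coastal: (3,360/8,000) × 51.8 = 21.756
Post-stratified estimate = 58.474 → 58.5%.

58.5%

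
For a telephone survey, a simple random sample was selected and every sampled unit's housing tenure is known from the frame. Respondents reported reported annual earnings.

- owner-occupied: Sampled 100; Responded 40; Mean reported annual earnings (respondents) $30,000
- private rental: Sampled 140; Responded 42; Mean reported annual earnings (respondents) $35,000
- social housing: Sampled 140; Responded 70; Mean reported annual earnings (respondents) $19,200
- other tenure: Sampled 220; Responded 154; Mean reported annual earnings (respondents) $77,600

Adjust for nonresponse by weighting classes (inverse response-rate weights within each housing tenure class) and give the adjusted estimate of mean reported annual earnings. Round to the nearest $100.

Response rates by class: owner-occupied 40/100 = 40%, private rental 42/140 = 30%, social housing 70/140 = 50%, other tenure 154/220 = 70%.
Weighting each respondent by the inverse class response rate inflates each class back to its sampled size, so the class weight is n_sampled:
  owner-occupied: 100 × 30,000 = 3,000,000
  private rental: 140 × 35,000 = 4,900,000
  social housing: 140 × 19,200 = 2,688,000
  other tenure: 220 × 77,600 = 17,072,000
Adjusted estimate = 27,660,000 / 600 = 46,100 → $46,100.

$46,100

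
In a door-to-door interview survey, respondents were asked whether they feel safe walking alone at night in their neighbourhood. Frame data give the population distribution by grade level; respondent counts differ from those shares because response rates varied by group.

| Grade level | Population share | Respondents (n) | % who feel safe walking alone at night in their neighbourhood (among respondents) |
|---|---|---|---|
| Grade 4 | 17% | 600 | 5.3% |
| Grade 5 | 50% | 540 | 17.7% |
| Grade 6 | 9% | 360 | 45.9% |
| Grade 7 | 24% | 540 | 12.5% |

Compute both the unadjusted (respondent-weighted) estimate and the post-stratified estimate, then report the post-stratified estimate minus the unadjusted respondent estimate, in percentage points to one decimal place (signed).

Without adjustment, the pooled respondent share is:
  (600/2040)×5.3 + (540/2040)×17.7 + (360/2040)×45.9 + (540/2040)×12.5 = 17.6529%
Reweighting by population grade level shares:
  0.17×5.3 + 0.5×17.7 + 0.09×45.9 + 0.24×12.5 = 16.882%
Difference = 16.882 − 17.6529 = -0.7709 pp.

-0.8 percentage points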